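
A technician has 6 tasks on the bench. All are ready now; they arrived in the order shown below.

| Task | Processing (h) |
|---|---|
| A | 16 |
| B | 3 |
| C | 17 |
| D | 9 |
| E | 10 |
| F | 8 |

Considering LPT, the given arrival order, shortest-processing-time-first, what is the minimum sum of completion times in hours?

LPT (decreasing processing time): C A E D F B.
C: 0→17
A: 17→33
E: 33→43
D: 43→52
F: 52→60
B: 60→63
Sum = 17+33+43+52+60+63 = 268.
FIFO (arrival order): A B C D E F.
A: 0→16
B: 16→19
C: 19→36
D: 36→45
E: 45→55
F: 55→63
Sum = 16+19+36+45+55+63 = 234.
SPT (increasing processing time): B F D E A C.
B: 0→3
F: 3→11
D: 11→20
E: 20→30
A: 30→46
C: 46→63
Sum = 3+11+20+30+46+63 = 173.
LPT 268, FIFO 234, SPT 173 → minimum 173.

173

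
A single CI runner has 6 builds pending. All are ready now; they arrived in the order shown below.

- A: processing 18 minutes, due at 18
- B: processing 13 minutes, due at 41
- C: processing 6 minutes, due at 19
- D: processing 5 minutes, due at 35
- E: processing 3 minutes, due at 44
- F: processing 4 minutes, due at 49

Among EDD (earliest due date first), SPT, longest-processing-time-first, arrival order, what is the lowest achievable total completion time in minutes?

EDD (increasing due date): A C D B E F.
A: 0→18
C: 18→24
D: 24→29
B: 29→42
E: 42→45
F: 45→49
Sum = 18+24+29+42+45+49 = 207.
SPT (increasing processing time): E F D C B A.
E: 0→3
F: 3→7
D: 7→12
C: 12→18
B: 18→31
A: 31→49
Sum = 3+7+12+18+31+49 = 120.
LPT (decreasing processing time): A B C D F E.
A: 0→18
B: 18→31
C: 31→37
D: 37→42
F: 42→46
E: 46→49
Sum = 18+31+37+42+46+49 = 223.
FIFO (arrival order): A B C D E F.
A: 0→18
B: 18→31
C: 31→37
D: 37→42
E: 42→45
F: 45→49
Sum = 18+31+37+42+45+49 = 222.
EDD 207, SPT 120, LPT 223, FIFO 222 → minimum 120.

120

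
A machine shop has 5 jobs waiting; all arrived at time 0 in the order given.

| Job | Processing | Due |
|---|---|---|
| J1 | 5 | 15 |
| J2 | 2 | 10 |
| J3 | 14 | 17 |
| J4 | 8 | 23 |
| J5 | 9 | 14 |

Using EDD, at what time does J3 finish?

EDD (increasing due date): J2 J5 J1 J3 J4.
J2: 0→2
J5: 2→11
J1: 11→16
J3: 16→30

30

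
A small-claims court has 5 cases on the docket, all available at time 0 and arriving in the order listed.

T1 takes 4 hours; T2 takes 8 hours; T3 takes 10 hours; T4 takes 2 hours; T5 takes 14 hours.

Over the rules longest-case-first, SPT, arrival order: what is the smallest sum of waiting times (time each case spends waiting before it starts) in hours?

LPT (decreasing processing time): T5 T3 T2 T1 T4.
T5: waits 0, runs 0→14
T3: waits 14, runs 14→24
T2: waits 24, runs 24→32
T1: waits 32, runs 32→36
T4: waits 36, runs 36→38
Sum = 0+14+24+32+36 = 106.
SPT (increasing processing time): T4 T1 T2 T3 T5.
T4: waits 0, runs 0→2
T1: waits 2, runs 2→6
T2: waits 6, runs 6→14
T3: waits 14, runs 14→24
T5: waits 24, runs 24→38
Sum = 0+2+6+14+24 = 46.
FIFO (arrival order): T1 T2 T3 T4 T5.
T1: waits 0, runs 0→4
T2: waits 4, runs 4→12
T3: waits 12, runs 12→22
T4: waits 22, runs 22→24
T5: waits 24, runs 24→38
Sum = 0+4+12+22+24 = 62.
LPT 106, SPT 46, FIFO 62 → minimum 46.

46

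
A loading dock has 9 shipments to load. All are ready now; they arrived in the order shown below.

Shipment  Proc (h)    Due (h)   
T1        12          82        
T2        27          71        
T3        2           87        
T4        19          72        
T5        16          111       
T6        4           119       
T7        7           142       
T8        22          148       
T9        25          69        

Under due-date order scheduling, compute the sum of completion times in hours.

EDD (increasing due date): T9 T2 T4 T1 T3 T5 T6 T7 T8.
T9: 0→25
T2: 25→52
T4: 52→71
T1: 71→83
T3: 83→85
T5: 85→101
T6: 101→105
T7: 105→112
T8: 112→134
Sum = 25+52+71+83+85+101+105+112+134 = 768.

768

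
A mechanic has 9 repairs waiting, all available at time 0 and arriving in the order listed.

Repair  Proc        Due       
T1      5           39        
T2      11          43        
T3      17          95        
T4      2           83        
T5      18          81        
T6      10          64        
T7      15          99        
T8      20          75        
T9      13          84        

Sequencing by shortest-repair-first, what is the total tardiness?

SPT (increasing processing time): T4 T1 T6 T2 T9 T7 T3 T5 T8.
T4: 0→2, due 83, tardiness 0
T1: 2→7, due 39, tardiness 0
T6: 7→17, due 64, tardiness 0
T2: 17→28, due 43, tardiness 0
T9: 28→41, due 84, tardiness 0
T7: 41→56, due 99, tardiness 0
T3: 56→73, due 95, tardiness 0
T5: 73→91, due 81, tardiness 10
T8: 91→111, due 75, tardiness 36
Sum = 0+0+0+0+0+0+0+10+36 = 46.

46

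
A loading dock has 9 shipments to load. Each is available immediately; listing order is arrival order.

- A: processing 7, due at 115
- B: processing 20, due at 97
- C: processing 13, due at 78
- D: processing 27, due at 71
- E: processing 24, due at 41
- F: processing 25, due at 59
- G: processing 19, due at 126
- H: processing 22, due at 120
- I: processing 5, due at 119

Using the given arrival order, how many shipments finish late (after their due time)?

5

FIFO (arrival order): A B C D E F G H I.
A: 0→7, due 115, tardiness 0
B: 7→27, due 97, tardiness 0
C: 27→40, due 78, tardiness 0
D: 40→67, due 71, tardiness 0
E: 67→91, due 41, tardiness 50
F: 91→116, due 59, tardiness 57
G: 116→135, due 126, tardiness 9
H: 135→157, due 120, tardiness 37
I: 157→162, due 119, tardiness 43
Late shipments: 5.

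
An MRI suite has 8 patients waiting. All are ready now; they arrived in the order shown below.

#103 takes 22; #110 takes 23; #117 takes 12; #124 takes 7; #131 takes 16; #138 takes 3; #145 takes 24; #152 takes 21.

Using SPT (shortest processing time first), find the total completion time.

SPT (increasing processing time): #138 #124 #117 #131 #152 #103 #110 #145.
#138: 0→3
#124: 3→10
#117: 10→22
#131: 22→38
#152: 38→59
#103: 59→81
#110: 81→104
#145: 104→128
Sum = 3+10+22+38+59+81+104+128 = 445.

445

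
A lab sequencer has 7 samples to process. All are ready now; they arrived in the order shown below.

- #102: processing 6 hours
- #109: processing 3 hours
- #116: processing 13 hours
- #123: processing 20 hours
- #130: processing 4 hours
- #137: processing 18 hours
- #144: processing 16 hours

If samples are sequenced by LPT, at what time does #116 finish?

67

LPT (decreasing processing time): #123 #137 #144 #116 #102 #130 #109.
#123: 0→20
#137: 20→38
#144: 38→54
#116: 54→67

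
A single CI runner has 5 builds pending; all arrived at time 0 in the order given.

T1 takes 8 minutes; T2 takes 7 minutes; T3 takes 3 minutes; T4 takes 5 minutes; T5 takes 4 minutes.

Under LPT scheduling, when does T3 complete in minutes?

27

LPT (decreasing processing time): T1 T2 T4 T5 T3.
T1: 0→8
T2: 8→15
T4: 15→20
T5: 20→24
T3: 24→27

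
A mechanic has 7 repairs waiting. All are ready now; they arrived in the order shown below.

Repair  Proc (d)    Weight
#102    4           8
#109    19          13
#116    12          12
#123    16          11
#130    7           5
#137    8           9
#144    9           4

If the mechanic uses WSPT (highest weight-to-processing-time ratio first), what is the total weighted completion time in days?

2258

WSPT (decreasing weight/processing-time ratio): #102 #137 #116 #130 #123 #109 #144.
#102: finishes 4, weight 8, w·C = 32
#137: finishes 12, weight 9, w·C = 108
#116: finishes 24, weight 12, w·C = 288
#130: finishes 31, weight 5, w·C = 155
#123: finishes 47, weight 11, w·C = 517
#109: finishes 66, weight 13, w·C = 858
#144: finishes 75, weight 4, w·C = 300
Sum = 32+108+288+155+517+858+300 = 2258.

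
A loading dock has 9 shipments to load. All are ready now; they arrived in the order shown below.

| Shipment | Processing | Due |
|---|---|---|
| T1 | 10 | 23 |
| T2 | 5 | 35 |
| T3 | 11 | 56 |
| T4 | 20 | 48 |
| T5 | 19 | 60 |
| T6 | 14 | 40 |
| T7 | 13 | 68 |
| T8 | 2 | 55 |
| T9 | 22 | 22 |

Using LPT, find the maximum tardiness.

86

LPT (decreasing processing time): T9 T4 T5 T6 T7 T3 T1 T2 T8.
T9: 0→22, due 22, tardiness 0
T4: 22→42, due 48, tardiness 0
T5: 42→61, due 60, tardiness 1
T6: 61→75, due 40, tardiness 35
T7: 75→88, due 68, tardiness 20
T3: 88→99, due 56, tardiness 43
T1: 99→109, due 23, tardiness 86
T2: 109→114, due 35, tardiness 79
T8: 114→116, due 55, tardiness 61
Maximum = 86.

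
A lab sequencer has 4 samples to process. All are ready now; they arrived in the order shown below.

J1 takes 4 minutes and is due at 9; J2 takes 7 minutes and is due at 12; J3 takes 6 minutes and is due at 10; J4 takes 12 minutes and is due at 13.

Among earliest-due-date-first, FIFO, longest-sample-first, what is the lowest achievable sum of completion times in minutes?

EDD (increasing due date): J1 J3 J2 J4.
J1: 0→4
J3: 4→10
J2: 10→17
J4: 17→29
Sum = 4+10+17+29 = 60.
FIFO (arrival order): J1 J2 J3 J4.
J1: 0→4
J2: 4→11
J3: 11→17
J4: 17→29
Sum = 4+11+17+29 = 61.
LPT (decreasing processing time): J4 J2 J3 J1.
J4: 0→12
J2: 12→19
J3: 19→25
J1: 25→29
Sum = 12+19+25+29 = 85.
EDD 60, FIFO 61, LPT 85 → minimum 60.

60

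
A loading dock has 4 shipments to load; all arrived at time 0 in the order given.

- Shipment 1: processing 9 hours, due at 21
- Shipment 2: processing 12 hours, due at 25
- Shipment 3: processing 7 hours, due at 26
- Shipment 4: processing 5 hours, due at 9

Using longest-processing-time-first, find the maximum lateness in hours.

24

LPT (decreasing processing time): Shipment 2 Shipment 1 Shipment 3 Shipment 4.
Shipment 2: 0→12, due 25, lateness -13
Shipment 1: 12→21, due 21, lateness 0
Shipment 3: 21→28, due 26, lateness 2
Shipment 4: 28→33, due 9, lateness 24
Maximum = 24.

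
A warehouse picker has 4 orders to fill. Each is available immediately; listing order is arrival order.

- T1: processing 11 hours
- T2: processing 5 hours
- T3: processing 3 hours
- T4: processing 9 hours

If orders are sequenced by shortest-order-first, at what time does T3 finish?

SPT (increasing processing time): T3 T2 T4 T1.
T3: 0→3

3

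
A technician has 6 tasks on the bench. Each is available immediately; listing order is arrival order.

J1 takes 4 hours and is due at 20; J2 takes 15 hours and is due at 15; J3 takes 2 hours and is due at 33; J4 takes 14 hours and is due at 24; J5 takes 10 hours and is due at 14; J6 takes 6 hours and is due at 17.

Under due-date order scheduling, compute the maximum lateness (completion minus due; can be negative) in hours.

EDD (increasing due date): J5 J2 J6 J1 J4 J3.
J5: 0→10, due 14, lateness -4
J2: 10→25, due 15, lateness 10
J6: 25→31, due 17, lateness 14
J1: 31→35, due 20, lateness 15
J4: 35→49, due 24, lateness 25
J3: 49→51, due 33, lateness 18
Maximum = 25.

25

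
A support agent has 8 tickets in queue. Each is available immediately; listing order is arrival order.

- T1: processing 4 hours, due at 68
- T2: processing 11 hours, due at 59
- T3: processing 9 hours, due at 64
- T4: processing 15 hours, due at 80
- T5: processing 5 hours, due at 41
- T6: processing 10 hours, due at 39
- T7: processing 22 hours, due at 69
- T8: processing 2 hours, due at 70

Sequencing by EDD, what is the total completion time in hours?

EDD (increasing due date): T6 T5 T2 T3 T1 T7 T8 T4.
T6: 0→10
T5: 10→15
T2: 15→26
T3: 26→35
T1: 35→39
T7: 39→61
T8: 61→63
T4: 63→78
Sum = 10+15+26+35+39+61+63+78 = 327.

327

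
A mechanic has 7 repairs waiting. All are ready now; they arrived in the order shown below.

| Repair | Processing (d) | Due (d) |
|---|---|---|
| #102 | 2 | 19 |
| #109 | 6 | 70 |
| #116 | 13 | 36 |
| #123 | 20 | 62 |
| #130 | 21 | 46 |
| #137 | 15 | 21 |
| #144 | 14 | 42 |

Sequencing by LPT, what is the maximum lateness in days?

72

LPT (decreasing processing time): #130 #123 #137 #144 #116 #109 #102.
#130: 0→21, due 46, lateness -25
#123: 21→41, due 62, lateness -21
#137: 41→56, due 21, lateness 35
#144: 56→70, due 42, lateness 28
#116: 70→83, due 36, lateness 47
#109: 83→89, due 70, lateness 19
#102: 89→91, due 19, lateness 72
Maximum = 72.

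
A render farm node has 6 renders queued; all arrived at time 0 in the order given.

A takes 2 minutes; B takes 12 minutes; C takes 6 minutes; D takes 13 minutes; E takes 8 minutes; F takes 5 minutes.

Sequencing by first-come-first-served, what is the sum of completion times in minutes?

FIFO (arrival order): A B C D E F.
A: 0→2
B: 2→14
C: 14→20
D: 20→33
E: 33→41
F: 41→46
Sum = 2+14+20+33+41+46 = 156.

156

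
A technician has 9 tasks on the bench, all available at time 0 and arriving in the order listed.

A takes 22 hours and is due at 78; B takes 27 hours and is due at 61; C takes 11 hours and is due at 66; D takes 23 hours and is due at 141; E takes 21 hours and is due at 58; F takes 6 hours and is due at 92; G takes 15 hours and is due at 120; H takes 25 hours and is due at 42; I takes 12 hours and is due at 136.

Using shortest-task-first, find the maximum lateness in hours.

SPT (increasing processing time): F C I G E A D H B.
F: 0→6, due 92, lateness -86
C: 6→17, due 66, lateness -49
I: 17→29, due 136, lateness -107
G: 29→44, due 120, lateness -76
E: 44→65, due 58, lateness 7
A: 65→87, due 78, lateness 9
D: 87→110, due 141, lateness -31
H: 110→135, due 42, lateness 93
B: 135→162, due 61, lateness 101
Maximum = 101.

101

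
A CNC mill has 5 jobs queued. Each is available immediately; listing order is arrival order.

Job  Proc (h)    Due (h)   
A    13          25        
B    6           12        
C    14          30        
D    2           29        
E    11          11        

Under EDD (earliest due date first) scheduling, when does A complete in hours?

EDD (increasing due date): E B A D C.
E: 0→11
B: 11→17
A: 17→30

30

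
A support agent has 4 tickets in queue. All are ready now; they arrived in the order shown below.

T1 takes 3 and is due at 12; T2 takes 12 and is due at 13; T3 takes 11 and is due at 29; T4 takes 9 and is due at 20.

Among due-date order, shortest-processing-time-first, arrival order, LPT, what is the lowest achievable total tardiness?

12

EDD (increasing due date): T1 T2 T4 T3.
T1: 0→3, due 12, tardiness 0
T2: 3→15, due 13, tardiness 2
T4: 15→24, due 20, tardiness 4
T3: 24→35, due 29, tardiness 6
Sum = 0+2+4+6 = 12.
SPT (increasing processing time): T1 T4 T3 T2.
T1: 0→3, due 12, tardiness 0
T4: 3→12, due 20, tardiness 0
T3: 12→23, due 29, tardiness 0
T2: 23→35, due 13, tardiness 22
Sum = 0+0+0+22 = 22.
FIFO (arrival order): T1 T2 T3 T4.
T1: 0→3, due 12, tardiness 0
T2: 3→15, due 13, tardiness 2
T3: 15→26, due 29, tardiness 0
T4: 26→35, due 20, tardiness 15
Sum = 0+2+0+15 = 17.
LPT (decreasing processing time): T2 T3 T4 T1.
T2: 0→12, due 13, tardiness 0
T3: 12→23, due 29, tardiness 0
T4: 23→32, due 20, tardiness 12
T1: 32→35, due 12, tardiness 23
Sum = 0+0+12+23 = 35.
EDD 12, SPT 22, FIFO 17, LPT 35 → minimum 12.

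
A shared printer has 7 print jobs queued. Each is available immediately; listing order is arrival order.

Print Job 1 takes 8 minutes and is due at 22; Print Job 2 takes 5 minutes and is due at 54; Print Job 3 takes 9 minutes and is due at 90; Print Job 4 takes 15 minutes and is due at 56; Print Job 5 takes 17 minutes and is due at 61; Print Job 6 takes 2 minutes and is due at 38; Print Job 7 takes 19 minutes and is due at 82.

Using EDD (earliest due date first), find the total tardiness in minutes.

0

EDD (increasing due date): Print Job 1 Print Job 6 Print Job 2 Print Job 4 Print Job 5 Print Job 7 Print Job 3.
Print Job 1: 0→8, due 22, tardiness 0
Print Job 6: 8→10, due 38, tardiness 0
Print Job 2: 10→15, due 54, tardiness 0
Print Job 4: 15→30, due 56, tardiness 0
Print Job 5: 30→47, due 61, tardiness 0
Print Job 7: 47→66, due 82, tardiness 0
Print Job 3: 66→75, due 90, tardiness 0
Sum = 0+0+0+0+0+0+0 = 0.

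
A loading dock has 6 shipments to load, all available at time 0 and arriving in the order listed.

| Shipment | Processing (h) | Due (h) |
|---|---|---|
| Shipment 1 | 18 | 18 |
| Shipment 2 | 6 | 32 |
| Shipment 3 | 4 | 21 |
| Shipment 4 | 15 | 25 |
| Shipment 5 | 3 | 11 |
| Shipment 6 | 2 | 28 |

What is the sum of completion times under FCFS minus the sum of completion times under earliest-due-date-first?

28

FIFO (arrival order): Shipment 1 Shipment 2 Shipment 3 Shipment 4 Shipment 5 Shipment 6.
Shipment 1: 0→18
Shipment 2: 18→24
Shipment 3: 24→28
Shipment 4: 28→43
Shipment 5: 43→46
Shipment 6: 46→48
Sum = 18+24+28+43+46+48 = 207.
EDD (increasing due date): Shipment 5 Shipment 1 Shipment 3 Shipment 4 Shipment 6 Shipment 2.
Shipment 5: 0→3
Shipment 1: 3→21
Shipment 3: 21→25
Shipment 4: 25→40
Shipment 6: 40→42
Shipment 2: 42→48
Sum = 3+21+25+40+42+48 = 179.
Difference = 207 − 179 = 28.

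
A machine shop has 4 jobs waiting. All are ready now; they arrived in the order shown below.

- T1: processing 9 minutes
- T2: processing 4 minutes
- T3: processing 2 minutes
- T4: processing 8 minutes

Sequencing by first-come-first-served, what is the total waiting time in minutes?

37

FIFO (arrival order): T1 T2 T3 T4.
T1: waits 0, runs 0→9
T2: waits 9, runs 9→13
T3: waits 13, runs 13→15
T4: waits 15, runs 15→23
Sum = 0+9+13+15 = 37.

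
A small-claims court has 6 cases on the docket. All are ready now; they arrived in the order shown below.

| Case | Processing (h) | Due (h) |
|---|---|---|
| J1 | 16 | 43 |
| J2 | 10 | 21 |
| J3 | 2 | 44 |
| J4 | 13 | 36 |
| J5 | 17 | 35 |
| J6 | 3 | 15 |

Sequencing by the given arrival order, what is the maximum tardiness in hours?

46

FIFO (arrival order): J1 J2 J3 J4 J5 J6.
J1: 0→16, due 43, tardiness 0
J2: 16→26, due 21, tardiness 5
J3: 26→28, due 44, tardiness 0
J4: 28→41, due 36, tardiness 5
J5: 41→58, due 35, tardiness 23
J6: 58→61, due 15, tardiness 46
Maximum = 46.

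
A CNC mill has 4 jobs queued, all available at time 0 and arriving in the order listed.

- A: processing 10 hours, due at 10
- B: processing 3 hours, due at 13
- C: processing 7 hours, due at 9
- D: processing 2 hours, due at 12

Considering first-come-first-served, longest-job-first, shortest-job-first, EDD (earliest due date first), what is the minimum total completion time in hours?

FIFO (arrival order): A B C D.
A: 0→10
B: 10→13
C: 13→20
D: 20→22
Sum = 10+13+20+22 = 65.
LPT (decreasing processing time): A C B D.
A: 0→10
C: 10→17
B: 17→20
D: 20→22
Sum = 10+17+20+22 = 69.
SPT (increasing processing time): D B C A.
D: 0→2
B: 2→5
C: 5→12
A: 12→22
Sum = 2+5+12+22 = 41.
EDD (increasing due date): C A D B.
C: 0→7
A: 7→17
D: 17→19
B: 19→22
Sum = 7+17+19+22 = 65.
FIFO 65, LPT 69, SPT 41, EDD 65 → minimum 41.

41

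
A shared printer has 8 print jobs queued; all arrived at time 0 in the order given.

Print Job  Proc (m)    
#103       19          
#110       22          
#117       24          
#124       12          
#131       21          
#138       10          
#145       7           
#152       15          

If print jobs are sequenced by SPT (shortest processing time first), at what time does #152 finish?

SPT (increasing processing time): #145 #138 #124 #152 #103 #131 #110 #117.
#145: 0→7
#138: 7→17
#124: 17→29
#152: 29→44

44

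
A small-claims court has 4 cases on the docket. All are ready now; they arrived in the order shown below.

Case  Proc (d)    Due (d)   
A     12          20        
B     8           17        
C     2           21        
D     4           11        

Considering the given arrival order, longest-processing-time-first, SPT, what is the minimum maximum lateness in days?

FIFO (arrival order): A B C D.
A: 0→12, due 20, lateness -8
B: 12→20, due 17, lateness 3
C: 20→22, due 21, lateness 1
D: 22→26, due 11, lateness 15
Maximum = 15.
LPT (decreasing processing time): A B D C.
A: 0→12, due 20, lateness -8
B: 12→20, due 17, lateness 3
D: 20→24, due 11, lateness 13
C: 24→26, due 21, lateness 5
Maximum = 13.
SPT (increasing processing time): C D B A.
C: 0→2, due 21, lateness -19
D: 2→6, due 11, lateness -5
B: 6→14, due 17, lateness -3
A: 14→26, due 20, lateness 6
Maximum = 6.
FIFO 15, LPT 13, SPT 6 → minimum 6.

6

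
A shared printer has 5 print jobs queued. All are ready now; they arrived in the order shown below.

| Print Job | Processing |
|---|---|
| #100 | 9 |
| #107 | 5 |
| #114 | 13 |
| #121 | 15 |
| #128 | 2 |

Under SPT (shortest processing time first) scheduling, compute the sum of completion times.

98

SPT (increasing processing time): #128 #107 #100 #114 #121.
#128: 0→2
#107: 2→7
#100: 7→16
#114: 16→29
#121: 29→44
Sum = 2+7+16+29+44 = 98.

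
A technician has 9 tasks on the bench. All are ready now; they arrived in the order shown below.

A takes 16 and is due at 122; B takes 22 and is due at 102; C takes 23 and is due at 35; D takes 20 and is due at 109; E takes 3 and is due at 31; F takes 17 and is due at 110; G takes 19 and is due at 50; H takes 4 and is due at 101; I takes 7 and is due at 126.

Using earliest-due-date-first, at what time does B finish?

EDD (increasing due date): E C G H B D F A I.
E: 0→3
C: 3→26
G: 26→45
H: 45→49
B: 49→71

71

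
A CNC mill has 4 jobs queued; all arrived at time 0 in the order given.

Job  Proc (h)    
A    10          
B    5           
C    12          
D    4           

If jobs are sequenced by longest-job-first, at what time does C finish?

LPT (decreasing processing time): C A B D.
C: 0→12

12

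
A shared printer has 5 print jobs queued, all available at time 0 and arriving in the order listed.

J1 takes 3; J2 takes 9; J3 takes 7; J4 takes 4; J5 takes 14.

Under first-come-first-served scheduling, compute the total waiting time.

FIFO (arrival order): J1 J2 J3 J4 J5.
J1: waits 0, runs 0→3
J2: waits 3, runs 3→12
J3: waits 12, runs 12→19
J4: waits 19, runs 19→23
J5: waits 23, runs 23→37
Sum = 0+3+12+19+23 = 57.

57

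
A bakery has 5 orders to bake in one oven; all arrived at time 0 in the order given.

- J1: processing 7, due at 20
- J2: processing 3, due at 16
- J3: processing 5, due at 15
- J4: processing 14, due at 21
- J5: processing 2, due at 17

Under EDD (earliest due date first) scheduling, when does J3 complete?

EDD (increasing due date): J3 J2 J5 J1 J4.
J3: 0→5

5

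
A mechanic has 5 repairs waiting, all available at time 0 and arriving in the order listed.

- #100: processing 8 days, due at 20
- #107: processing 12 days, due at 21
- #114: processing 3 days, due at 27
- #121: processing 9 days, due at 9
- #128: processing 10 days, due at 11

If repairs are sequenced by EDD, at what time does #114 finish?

EDD (increasing due date): #121 #128 #100 #107 #114.
#121: 0→9
#128: 9→19
#100: 19→27
#107: 27→39
#114: 39→42

42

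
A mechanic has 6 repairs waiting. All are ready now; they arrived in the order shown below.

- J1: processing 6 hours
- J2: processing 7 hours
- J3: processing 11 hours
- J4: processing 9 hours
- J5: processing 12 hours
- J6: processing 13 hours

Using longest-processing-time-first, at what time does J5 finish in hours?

25

LPT (decreasing processing time): J6 J5 J3 J4 J2 J1.
J6: 0→13
J5: 13→25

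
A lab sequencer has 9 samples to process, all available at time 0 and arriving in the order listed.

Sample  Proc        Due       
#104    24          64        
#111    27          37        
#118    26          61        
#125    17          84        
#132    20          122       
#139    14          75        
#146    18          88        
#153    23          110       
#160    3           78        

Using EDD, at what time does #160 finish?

EDD (increasing due date): #111 #118 #104 #139 #160 #125 #146 #153 #132.
#111: 0→27
#118: 27→53
#104: 53→77
#139: 77→91
#160: 91→94

94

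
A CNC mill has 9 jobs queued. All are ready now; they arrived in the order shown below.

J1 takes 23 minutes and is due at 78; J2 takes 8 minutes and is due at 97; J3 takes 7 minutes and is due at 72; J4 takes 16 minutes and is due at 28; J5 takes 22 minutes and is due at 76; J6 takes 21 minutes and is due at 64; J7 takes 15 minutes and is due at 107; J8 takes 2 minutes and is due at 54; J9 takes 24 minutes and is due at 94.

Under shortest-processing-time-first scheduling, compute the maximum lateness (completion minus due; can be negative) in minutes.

44

SPT (increasing processing time): J8 J3 J2 J7 J4 J6 J5 J1 J9.
J8: 0→2, due 54, lateness -52
J3: 2→9, due 72, lateness -63
J2: 9→17, due 97, lateness -80
J7: 17→32, due 107, lateness -75
J4: 32→48, due 28, lateness 20
J6: 48→69, due 64, lateness 5
J5: 69→91, due 76, lateness 15
J1: 91→114, due 78, lateness 36
J9: 114→138, due 94, lateness 44
Maximum = 44.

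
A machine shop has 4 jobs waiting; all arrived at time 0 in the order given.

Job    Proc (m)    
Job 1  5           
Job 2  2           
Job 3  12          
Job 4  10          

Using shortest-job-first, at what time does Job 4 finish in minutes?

SPT (increasing processing time): Job 2 Job 1 Job 4 Job 3.
Job 2: 0→2
Job 1: 2→7
Job 4: 7→17

17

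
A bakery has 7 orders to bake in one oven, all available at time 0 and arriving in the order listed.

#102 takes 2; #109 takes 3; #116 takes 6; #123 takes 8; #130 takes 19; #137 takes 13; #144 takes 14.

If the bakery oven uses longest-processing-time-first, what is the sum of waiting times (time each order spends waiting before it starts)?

275

LPT (decreasing processing time): #130 #144 #137 #123 #116 #109 #102.
#130: waits 0, runs 0→19
#144: waits 19, runs 19→33
#137: waits 33, runs 33→46
#123: waits 46, runs 46→54
#116: waits 54, runs 54→60
#109: waits 60, runs 60→63
#102: waits 63, runs 63→65
Sum = 0+19+33+46+54+60+63 = 275.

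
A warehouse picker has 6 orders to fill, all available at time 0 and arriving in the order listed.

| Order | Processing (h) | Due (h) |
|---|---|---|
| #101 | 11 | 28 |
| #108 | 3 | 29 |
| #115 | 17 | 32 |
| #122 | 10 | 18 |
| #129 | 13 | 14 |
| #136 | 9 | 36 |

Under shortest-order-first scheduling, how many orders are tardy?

4

SPT (increasing processing time): #108 #136 #122 #101 #129 #115.
#108: 0→3, due 29, tardiness 0
#136: 3→12, due 36, tardiness 0
#122: 12→22, due 18, tardiness 4
#101: 22→33, due 28, tardiness 5
#129: 33→46, due 14, tardiness 32
#115: 46→63, due 32, tardiness 31
Late orders: 4.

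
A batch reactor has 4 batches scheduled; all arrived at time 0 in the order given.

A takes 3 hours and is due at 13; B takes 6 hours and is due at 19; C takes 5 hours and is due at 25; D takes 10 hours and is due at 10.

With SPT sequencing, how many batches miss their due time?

SPT (increasing processing time): A C B D.
A: 0→3, due 13, tardiness 0
C: 3→8, due 25, tardiness 0
B: 8→14, due 19, tardiness 0
D: 14→24, due 10, tardiness 14
Late batches: 1.

1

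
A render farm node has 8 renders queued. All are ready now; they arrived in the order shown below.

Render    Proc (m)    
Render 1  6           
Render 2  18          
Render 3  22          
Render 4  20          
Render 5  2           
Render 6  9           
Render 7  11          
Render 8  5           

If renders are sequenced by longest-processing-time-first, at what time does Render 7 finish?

71

LPT (decreasing processing time): Render 3 Render 4 Render 2 Render 7 Render 6 Render 1 Render 8 Render 5.
Render 3: 0→22
Render 4: 22→42
Render 2: 42→60
Render 7: 60→71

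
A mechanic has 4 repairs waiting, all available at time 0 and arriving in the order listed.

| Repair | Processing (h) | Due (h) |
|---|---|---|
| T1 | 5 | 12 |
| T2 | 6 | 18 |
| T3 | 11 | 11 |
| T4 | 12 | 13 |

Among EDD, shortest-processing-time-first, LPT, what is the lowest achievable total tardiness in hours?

EDD (increasing due date): T3 T1 T4 T2.
T3: 0→11, due 11, tardiness 0
T1: 11→16, due 12, tardiness 4
T4: 16→28, due 13, tardiness 15
T2: 28→34, due 18, tardiness 16
Sum = 0+4+15+16 = 35.
SPT (increasing processing time): T1 T2 T3 T4.
T1: 0→5, due 12, tardiness 0
T2: 5→11, due 18, tardiness 0
T3: 11→22, due 11, tardiness 11
T4: 22→34, due 13, tardiness 21
Sum = 0+0+11+21 = 32.
LPT (decreasing processing time): T4 T3 T2 T1.
T4: 0→12, due 13, tardiness 0
T3: 12→23, due 11, tardiness 12
T2: 23→29, due 18, tardiness 11
T1: 29→34, due 12, tardiness 22
Sum = 0+12+11+22 = 45.
EDD 35, SPT 32, LPT 45 → minimum 32.

32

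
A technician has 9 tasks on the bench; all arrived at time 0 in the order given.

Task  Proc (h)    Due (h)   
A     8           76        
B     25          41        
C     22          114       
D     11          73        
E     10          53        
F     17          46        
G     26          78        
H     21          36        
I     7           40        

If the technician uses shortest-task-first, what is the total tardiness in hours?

SPT (increasing processing time): I A E D F H C B G.
I: 0→7, due 40, tardiness 0
A: 7→15, due 76, tardiness 0
E: 15→25, due 53, tardiness 0
D: 25→36, due 73, tardiness 0
F: 36→53, due 46, tardiness 7
H: 53→74, due 36, tardiness 38
C: 74→96, due 114, tardiness 0
B: 96→121, due 41, tardiness 80
G: 121→147, due 78, tardiness 69
Sum = 0+0+0+0+7+38+0+80+69 = 194.

194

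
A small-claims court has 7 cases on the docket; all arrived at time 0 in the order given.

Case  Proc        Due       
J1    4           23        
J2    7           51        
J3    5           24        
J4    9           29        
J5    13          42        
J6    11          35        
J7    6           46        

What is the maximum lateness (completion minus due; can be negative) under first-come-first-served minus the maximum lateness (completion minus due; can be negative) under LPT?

FIFO (arrival order): J1 J2 J3 J4 J5 J6 J7.
J1: 0→4, due 23, lateness -19
J2: 4→11, due 51, lateness -40
J3: 11→16, due 24, lateness -8
J4: 16→25, due 29, lateness -4
J5: 25→38, due 42, lateness -4
J6: 38→49, due 35, lateness 14
J7: 49→55, due 46, lateness 9
Maximum = 14.
LPT (decreasing processing time): J5 J6 J4 J2 J7 J3 J1.
J5: 0→13, due 42, lateness -29
J6: 13→24, due 35, lateness -11
J4: 24→33, due 29, lateness 4
J2: 33→40, due 51, lateness -11
J7: 40→46, due 46, lateness 0
J3: 46→51, due 24, lateness 27
J1: 51→55, due 23, lateness 32
Maximum = 32.
Difference = 14 − 32 = -18.

-18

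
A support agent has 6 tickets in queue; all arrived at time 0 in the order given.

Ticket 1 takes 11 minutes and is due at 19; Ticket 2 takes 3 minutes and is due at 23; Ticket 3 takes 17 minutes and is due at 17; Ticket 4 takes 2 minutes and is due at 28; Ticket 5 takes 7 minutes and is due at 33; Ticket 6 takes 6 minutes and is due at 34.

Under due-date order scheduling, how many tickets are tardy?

5

EDD (increasing due date): Ticket 3 Ticket 1 Ticket 2 Ticket 4 Ticket 5 Ticket 6.
Ticket 3: 0→17, due 17, tardiness 0
Ticket 1: 17→28, due 19, tardiness 9
Ticket 2: 28→31, due 23, tardiness 8
Ticket 4: 31→33, due 28, tardiness 5
Ticket 5: 33→40, due 33, tardiness 7
Ticket 6: 40→46, due 34, tardiness 12
Late tickets: 5.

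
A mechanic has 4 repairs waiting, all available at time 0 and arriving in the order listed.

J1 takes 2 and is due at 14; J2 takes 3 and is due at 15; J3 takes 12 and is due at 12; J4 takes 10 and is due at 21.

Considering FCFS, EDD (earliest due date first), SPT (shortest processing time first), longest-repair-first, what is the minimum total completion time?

49

FIFO (arrival order): J1 J2 J3 J4.
J1: 0→2
J2: 2→5
J3: 5→17
J4: 17→27
Sum = 2+5+17+27 = 51.
EDD (increasing due date): J3 J1 J2 J4.
J3: 0→12
J1: 12→14
J2: 14→17
J4: 17→27
Sum = 12+14+17+27 = 70.
SPT (increasing processing time): J1 J2 J4 J3.
J1: 0→2
J2: 2→5
J4: 5→15
J3: 15→27
Sum = 2+5+15+27 = 49.
LPT (decreasing processing time): J3 J4 J2 J1.
J3: 0→12
J4: 12→22
J2: 22→25
J1: 25→27
Sum = 12+22+25+27 = 86.
FIFO 51, EDD 70, SPT 49, LPT 86 → minimum 49.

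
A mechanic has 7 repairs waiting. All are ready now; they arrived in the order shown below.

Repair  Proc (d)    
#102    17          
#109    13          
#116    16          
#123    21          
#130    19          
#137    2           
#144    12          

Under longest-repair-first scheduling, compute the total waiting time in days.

LPT (decreasing processing time): #123 #130 #102 #116 #109 #144 #137.
#123: waits 0, runs 0→21
#130: waits 21, runs 21→40
#102: waits 40, runs 40→57
#116: waits 57, runs 57→73
#109: waits 73, runs 73→86
#144: waits 86, runs 86→98
#137: waits 98, runs 98→100
Sum = 0+21+40+57+73+86+98 = 375.

375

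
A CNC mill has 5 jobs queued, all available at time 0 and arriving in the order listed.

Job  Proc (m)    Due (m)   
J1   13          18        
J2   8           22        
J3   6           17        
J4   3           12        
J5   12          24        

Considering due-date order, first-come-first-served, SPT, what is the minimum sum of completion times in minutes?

100

EDD (increasing due date): J4 J3 J1 J2 J5.
J4: 0→3
J3: 3→9
J1: 9→22
J2: 22→30
J5: 30→42
Sum = 3+9+22+30+42 = 106.
FIFO (arrival order): J1 J2 J3 J4 J5.
J1: 0→13
J2: 13→21
J3: 21→27
J4: 27→30
J5: 30→42
Sum = 13+21+27+30+42 = 133.
SPT (increasing processing time): J4 J3 J2 J5 J1.
J4: 0→3
J3: 3→9
J2: 9→17
J5: 17→29
J1: 29→42
Sum = 3+9+17+29+42 = 100.
EDD 106, FIFO 133, SPT 100 → minimum 100.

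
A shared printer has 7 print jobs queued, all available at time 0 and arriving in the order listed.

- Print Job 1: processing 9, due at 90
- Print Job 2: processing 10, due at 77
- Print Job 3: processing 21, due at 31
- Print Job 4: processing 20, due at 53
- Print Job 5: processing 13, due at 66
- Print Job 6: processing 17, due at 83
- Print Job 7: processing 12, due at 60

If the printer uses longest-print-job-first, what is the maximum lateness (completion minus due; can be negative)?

LPT (decreasing processing time): Print Job 3 Print Job 4 Print Job 6 Print Job 5 Print Job 7 Print Job 2 Print Job 1.
Print Job 3: 0→21, due 31, lateness -10
Print Job 4: 21→41, due 53, lateness -12
Print Job 6: 41→58, due 83, lateness -25
Print Job 5: 58→71, due 66, lateness 5
Print Job 7: 71→83, due 60, lateness 23
Print Job 2: 83→93, due 77, lateness 16
Print Job 1: 93→102, due 90, lateness 12
Maximum = 23.

23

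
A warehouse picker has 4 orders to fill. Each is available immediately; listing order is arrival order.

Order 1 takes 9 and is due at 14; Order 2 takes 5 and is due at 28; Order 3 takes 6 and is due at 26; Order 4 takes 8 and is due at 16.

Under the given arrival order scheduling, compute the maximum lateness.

FIFO (arrival order): Order 1 Order 2 Order 3 Order 4.
Order 1: 0→9, due 14, lateness -5
Order 2: 9→14, due 28, lateness -14
Order 3: 14→20, due 26, lateness -6
Order 4: 20→28, due 16, lateness 12
Maximum = 12.

12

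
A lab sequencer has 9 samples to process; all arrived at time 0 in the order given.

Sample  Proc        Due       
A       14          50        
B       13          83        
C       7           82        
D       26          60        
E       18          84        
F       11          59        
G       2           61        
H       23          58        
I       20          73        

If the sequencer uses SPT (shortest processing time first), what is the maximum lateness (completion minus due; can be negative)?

74

SPT (increasing processing time): G C F B A E I H D.
G: 0→2, due 61, lateness -59
C: 2→9, due 82, lateness -73
F: 9→20, due 59, lateness -39
B: 20→33, due 83, lateness -50
A: 33→47, due 50, lateness -3
E: 47→65, due 84, lateness -19
I: 65→85, due 73, lateness 12
H: 85→108, due 58, lateness 50
D: 108→134, due 60, lateness 74
Maximum = 74.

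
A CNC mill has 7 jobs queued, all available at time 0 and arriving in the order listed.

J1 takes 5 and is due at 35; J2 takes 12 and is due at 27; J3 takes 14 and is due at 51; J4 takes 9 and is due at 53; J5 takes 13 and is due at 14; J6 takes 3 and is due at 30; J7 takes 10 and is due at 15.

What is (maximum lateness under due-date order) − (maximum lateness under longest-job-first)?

-23

EDD (increasing due date): J5 J7 J2 J6 J1 J3 J4.
J5: 0→13, due 14, lateness -1
J7: 13→23, due 15, lateness 8
J2: 23→35, due 27, lateness 8
J6: 35→38, due 30, lateness 8
J1: 38→43, due 35, lateness 8
J3: 43→57, due 51, lateness 6
J4: 57→66, due 53, lateness 13
Maximum = 13.
LPT (decreasing processing time): J3 J5 J2 J7 J4 J1 J6.
J3: 0→14, due 51, lateness -37
J5: 14→27, due 14, lateness 13
J2: 27→39, due 27, lateness 12
J7: 39→49, due 15, lateness 34
J4: 49→58, due 53, lateness 5
J1: 58→63, due 35, lateness 28
J6: 63→66, due 30, lateness 36
Maximum = 36.
Difference = 13 − 36 = -23.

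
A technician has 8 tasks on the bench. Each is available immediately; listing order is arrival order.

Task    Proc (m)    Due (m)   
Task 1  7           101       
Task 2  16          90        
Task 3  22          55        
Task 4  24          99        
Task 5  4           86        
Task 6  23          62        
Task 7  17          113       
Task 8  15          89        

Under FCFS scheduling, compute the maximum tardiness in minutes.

FIFO (arrival order): Task 1 Task 2 Task 3 Task 4 Task 5 Task 6 Task 7 Task 8.
Task 1: 0→7, due 101, tardiness 0
Task 2: 7→23, due 90, tardiness 0
Task 3: 23→45, due 55, tardiness 0
Task 4: 45→69, due 99, tardiness 0
Task 5: 69→73, due 86, tardiness 0
Task 6: 73→96, due 62, tardiness 34
Task 7: 96→113, due 113, tardiness 0
Task 8: 113→128, due 89, tardiness 39
Maximum = 39.

39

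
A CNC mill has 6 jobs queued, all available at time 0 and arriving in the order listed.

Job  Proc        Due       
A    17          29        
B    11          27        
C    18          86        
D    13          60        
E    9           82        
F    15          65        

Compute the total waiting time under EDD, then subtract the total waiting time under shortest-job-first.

26

EDD (increasing due date): B A D F E C.
B: waits 0, runs 0→11
A: waits 11, runs 11→28
D: waits 28, runs 28→41
F: waits 41, runs 41→56
E: waits 56, runs 56→65
C: waits 65, runs 65→83
Sum = 0+11+28+41+56+65 = 201.
SPT (increasing processing time): E B D F A C.
E: waits 0, runs 0→9
B: waits 9, runs 9→20
D: waits 20, runs 20→33
F: waits 33, runs 33→48
A: waits 48, runs 48→65
C: waits 65, runs 65→83
Sum = 0+9+20+33+48+65 = 175.
Difference = 201 − 175 = 26.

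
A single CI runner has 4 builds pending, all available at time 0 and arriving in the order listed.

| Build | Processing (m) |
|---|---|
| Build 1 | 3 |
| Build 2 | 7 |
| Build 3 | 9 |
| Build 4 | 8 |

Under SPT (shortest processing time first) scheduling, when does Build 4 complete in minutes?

SPT (increasing processing time): Build 1 Build 2 Build 4 Build 3.
Build 1: 0→3
Build 2: 3→10
Build 4: 10→18

18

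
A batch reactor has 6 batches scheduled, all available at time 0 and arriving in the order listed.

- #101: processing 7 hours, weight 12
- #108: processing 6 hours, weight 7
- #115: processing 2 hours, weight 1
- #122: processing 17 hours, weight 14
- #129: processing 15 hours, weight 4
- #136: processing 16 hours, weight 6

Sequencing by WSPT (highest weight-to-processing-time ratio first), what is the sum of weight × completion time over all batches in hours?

1167

WSPT (decreasing weight/processing-time ratio): #101 #108 #122 #115 #136 #129.
#101: finishes 7, weight 12, w·C = 84
#108: finishes 13, weight 7, w·C = 91
#122: finishes 30, weight 14, w·C = 420
#115: finishes 32, weight 1, w·C = 32
#136: finishes 48, weight 6, w·C = 288
#129: finishes 63, weight 4, w·C = 252
Sum = 84+91+420+32+288+252 = 1167.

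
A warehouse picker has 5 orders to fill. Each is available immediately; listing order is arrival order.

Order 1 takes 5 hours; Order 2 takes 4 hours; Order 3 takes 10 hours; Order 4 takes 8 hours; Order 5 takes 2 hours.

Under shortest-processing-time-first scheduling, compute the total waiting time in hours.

SPT (increasing processing time): Order 5 Order 2 Order 1 Order 4 Order 3.
Order 5: waits 0, runs 0→2
Order 2: waits 2, runs 2→6
Order 1: waits 6, runs 6→11
Order 4: waits 11, runs 11→19
Order 3: waits 19, runs 19→29
Sum = 0+2+6+11+19 = 38.

38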